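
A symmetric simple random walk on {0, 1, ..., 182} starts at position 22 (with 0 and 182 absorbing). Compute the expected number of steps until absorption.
E[τ | X_0 = 22] = 3520

Let v_k = E[τ | X_0 = k]. Boundary: v_0 = v_182 = 0. Recurrence: v_k = 1 + (v_{k-1} + v_{k+1})/2 for 1 ≤ k ≤ 181. The particular solution to v_k − (v_{k-1} + v_{k+1})/2 = 1 is v_k = −k^2. Adding homogeneous solution A + B k and matching boundaries gives v_k = k (182 − k). Substituting k = 22: v_22 = 22 · 160 = 3520.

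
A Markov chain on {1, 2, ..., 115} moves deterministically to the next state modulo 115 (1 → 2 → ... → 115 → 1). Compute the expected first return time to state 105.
E[T_105 | X_0 = 105] = 115

The chain cycles deterministically, so starting at state 105 it returns in exactly 115 steps. Equivalently, the stationary distribution is uniform π_j = 1/115 for every state j, so by Kac's formula E[T_105] = 1/π_105 = 115.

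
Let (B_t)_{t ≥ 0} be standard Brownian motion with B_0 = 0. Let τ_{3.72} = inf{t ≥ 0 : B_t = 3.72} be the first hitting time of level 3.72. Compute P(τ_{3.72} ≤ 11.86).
P(τ_{3.72} ≤ 11.86) = 2(1 − Φ(3.72/√11.86)) = 2(1 − Φ(1.0802)) ≈ 0.2801

By the reflection principle for standard BM, P(τ_b ≤ t) = 2 · P(B_t ≥ b). Since B_t ~ N(0, t), P(B_t ≥ 3.72) = 1 − Φ(3.72/√t) = 1 − Φ(3.72/√11.86) = 1 − Φ(1.0802) ≈ 0.14003. Doubling: P(τ_{3.72} ≤ 11.86) ≈ 2 · 0.14003 = 0.28006 ≈ 0.2801.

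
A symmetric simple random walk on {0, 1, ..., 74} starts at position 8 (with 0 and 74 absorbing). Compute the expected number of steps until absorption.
E[τ | X_0 = 8] = 528

Let v_k = E[τ | X_0 = k]. Boundary: v_0 = v_74 = 0. Recurrence: v_k = 1 + (v_{k-1} + v_{k+1})/2 for 1 ≤ k ≤ 73. The particular solution to v_k − (v_{k-1} + v_{k+1})/2 = 1 is v_k = −k^2. Adding homogeneous solution A + B k and matching boundaries gives v_k = k (74 − k). Substituting k = 8: v_8 = 8 · 66 = 528.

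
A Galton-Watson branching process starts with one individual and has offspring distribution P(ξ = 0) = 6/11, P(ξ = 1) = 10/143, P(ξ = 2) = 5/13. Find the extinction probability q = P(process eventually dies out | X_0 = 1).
q = 1

Mean offspring μ = 0·6/11 + 1·10/143 + 2·5/13 = 120/143 ≤ 1. For μ ≤ 1 with offspring not concentrated at 1, the Galton-Watson process goes extinct almost surely, so q = 1.
(Algebraic check: The pgf is f(s) = 6/11 + 10/143·s + 5/13·s². The extinction probability q is the smallest fixed point of f in [0, 1]. Setting s = f(s):
  5/13·s² + (10/143 − 1)·s + 6/11 = 0
  5/13·s² − (6/11 + 5/13)·s + 6/11 = 0
which factors as (s − 1)·(5/13·s − 6/11) = 0, giving roots s = 1 and s = (6/11)/(5/13) = 78/55. Since 78/55 ≥ 1, the smallest root in [0, 1] is s = 1.)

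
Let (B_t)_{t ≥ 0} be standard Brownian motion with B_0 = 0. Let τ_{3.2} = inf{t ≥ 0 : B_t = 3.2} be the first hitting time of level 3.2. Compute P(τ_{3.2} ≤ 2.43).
P(τ_{3.2} ≤ 2.43) = 2(1 − Φ(3.2/√2.43)) = 2(1 − Φ(2.0528)) ≈ 0.0401

By the reflection principle for standard BM, P(τ_b ≤ t) = 2 · P(B_t ≥ b). Since B_t ~ N(0, t), P(B_t ≥ 3.2) = 1 − Φ(3.2/√t) = 1 − Φ(3.2/√2.43) = 1 − Φ(2.0528) ≈ 0.02005. Doubling: P(τ_{3.2} ≤ 2.43) ≈ 2 · 0.02005 = 0.04010 ≈ 0.0401.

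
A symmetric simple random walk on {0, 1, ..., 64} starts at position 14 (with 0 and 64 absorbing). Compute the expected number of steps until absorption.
E[τ | X_0 = 14] = 700

Let v_k = E[τ | X_0 = k]. Boundary: v_0 = v_64 = 0. Recurrence: v_k = 1 + (v_{k-1} + v_{k+1})/2 for 1 ≤ k ≤ 63. The particular solution to v_k − (v_{k-1} + v_{k+1})/2 = 1 is v_k = −k^2. Adding homogeneous solution A + B k and matching boundaries gives v_k = k (64 − k). Substituting k = 14: v_14 = 14 · 50 = 700.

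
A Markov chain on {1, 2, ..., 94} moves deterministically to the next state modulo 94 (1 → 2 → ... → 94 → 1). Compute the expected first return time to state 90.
E[T_90 | X_0 = 90] = 94

The chain cycles deterministically, so starting at state 90 it returns in exactly 94 steps. Equivalently, the stationary distribution is uniform π_j = 1/94 for every state j, so by Kac's formula E[T_90] = 1/π_90 = 94.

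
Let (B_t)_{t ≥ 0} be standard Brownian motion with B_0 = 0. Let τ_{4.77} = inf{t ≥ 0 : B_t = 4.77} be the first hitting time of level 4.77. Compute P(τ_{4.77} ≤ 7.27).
P(τ_{4.77} ≤ 7.27) = 2(1 − Φ(4.77/√7.27)) = 2(1 − Φ(1.7691)) ≈ 0.0769

By the reflection principle for standard BM, P(τ_b ≤ t) = 2 · P(B_t ≥ b). Since B_t ~ N(0, t), P(B_t ≥ 4.77) = 1 − Φ(4.77/√t) = 1 − Φ(4.77/√7.27) = 1 − Φ(1.7691) ≈ 0.03844. Doubling: P(τ_{4.77} ≤ 7.27) ≈ 2 · 0.03844 = 0.07688 ≈ 0.0769.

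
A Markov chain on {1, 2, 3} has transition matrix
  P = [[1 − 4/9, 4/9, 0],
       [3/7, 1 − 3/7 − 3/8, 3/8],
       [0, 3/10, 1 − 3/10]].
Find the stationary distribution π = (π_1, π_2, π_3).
π = (3/10, 14/45, 7/18)

This is a birth-death chain on three states, which satisfies detailed balance: π_1 · P_{12} = π_2 · P_{21} and π_2 · P_{23} = π_3 · P_{32}.
From π_1 · 4/9 = π_2 · 3/7: π_2/π_1 = (4/9)/(3/7) = 28/27.
From π_2 · 3/8 = π_3 · 3/10: π_3/π_2 = (3/8)/(3/10) = 5/4.
Take π_1 proportional to 1; then unnormalized π = (1, 28/27, 35/27). Normalize by dividing by the sum 10/3:
  π = (3/10, 14/45, 7/18).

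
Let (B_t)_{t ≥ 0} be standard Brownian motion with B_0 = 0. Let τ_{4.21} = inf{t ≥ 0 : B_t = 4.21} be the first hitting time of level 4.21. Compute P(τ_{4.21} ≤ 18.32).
P(τ_{4.21} ≤ 18.32) = 2(1 − Φ(4.21/√18.32)) = 2(1 − Φ(0.9836)) ≈ 0.3253

By the reflection principle for standard BM, P(τ_b ≤ t) = 2 · P(B_t ≥ b). Since B_t ~ N(0, t), P(B_t ≥ 4.21) = 1 − Φ(4.21/√t) = 1 − Φ(4.21/√18.32) = 1 − Φ(0.9836) ≈ 0.16266. Doubling: P(τ_{4.21} ≤ 18.32) ≈ 2 · 0.16266 = 0.32532 ≈ 0.3253.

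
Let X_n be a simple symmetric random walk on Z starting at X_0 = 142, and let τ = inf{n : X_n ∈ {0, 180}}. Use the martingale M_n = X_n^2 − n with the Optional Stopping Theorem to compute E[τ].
E[τ] = 5396

M_n = X_n^2 − n is a martingale (since E[X_{n+1}^2 | F_n] = X_n^2 + 1). By OST (τ has finite mean in a bounded region), E[M_τ] = E[M_0] = X_0^2 − 0 = 142^2 = 20164. Also E[M_τ] = E[X_τ^2] − E[τ]. The walk exits at 0 or 180, with P(hit 180 first) = 142/180, so E[X_τ^2] = 180^2 · 142/180 + 0 = 25560. Thus E[τ] = E[X_τ^2] − E[M_τ] = 25560 − 20164 = 5396 = 142(180 − 142) = 5396.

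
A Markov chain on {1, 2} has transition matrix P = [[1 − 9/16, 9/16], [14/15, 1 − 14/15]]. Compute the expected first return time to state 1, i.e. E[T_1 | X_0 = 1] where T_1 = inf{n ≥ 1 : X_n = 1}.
E[T_1 | X_0 = 1] = 1/π_1 = 359/224

For an irreducible recurrent Markov chain with stationary distribution π, E[T_i | X_0 = i] = 1/π_i (Kac's formula). Here π_1 = (14/15)/(9/16 + 14/15) = (14/15)/(359/240) = 224/359, so E[T_1 | X_0 = 1] = 1/π_1 = (9/16 + 14/15)/(14/15) = (359/240)/(14/15) = 359/224.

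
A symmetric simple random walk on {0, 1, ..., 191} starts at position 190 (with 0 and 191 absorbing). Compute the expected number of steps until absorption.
E[τ | X_0 = 190] = 190

Let v_k = E[τ | X_0 = k]. Boundary: v_0 = v_191 = 0. Recurrence: v_k = 1 + (v_{k-1} + v_{k+1})/2 for 1 ≤ k ≤ 190. The particular solution to v_k − (v_{k-1} + v_{k+1})/2 = 1 is v_k = −k^2. Adding homogeneous solution A + B k and matching boundaries gives v_k = k (191 − k). Substituting k = 190: v_190 = 190 · 1 = 190.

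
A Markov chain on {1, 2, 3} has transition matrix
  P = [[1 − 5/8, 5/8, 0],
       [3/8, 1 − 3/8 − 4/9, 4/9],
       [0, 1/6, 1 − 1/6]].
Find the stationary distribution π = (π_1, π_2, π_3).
π = (9/64, 15/64, 5/8)

This is a birth-death chain on three states, which satisfies detailed balance: π_1 · P_{12} = π_2 · P_{21} and π_2 · P_{23} = π_3 · P_{32}.
From π_1 · 5/8 = π_2 · 3/8: π_2/π_1 = (5/8)/(3/8) = 5/3.
From π_2 · 4/9 = π_3 · 1/6: π_3/π_2 = (4/9)/(1/6) = 8/3.
Take π_1 proportional to 1; then unnormalized π = (1, 5/3, 40/9). Normalize by dividing by the sum 64/9:
  π = (9/64, 15/64, 5/8).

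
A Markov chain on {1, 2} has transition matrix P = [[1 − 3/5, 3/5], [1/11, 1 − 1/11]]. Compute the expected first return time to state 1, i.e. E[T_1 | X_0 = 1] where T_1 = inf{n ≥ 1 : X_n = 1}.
E[T_1 | X_0 = 1] = 1/π_1 = 38/5

For an irreducible recurrent Markov chain with stationary distribution π, E[T_i | X_0 = i] = 1/π_i (Kac's formula). Here π_1 = (1/11)/(3/5 + 1/11) = (1/11)/(38/55) = 5/38, so E[T_1 | X_0 = 1] = 1/π_1 = (3/5 + 1/11)/(1/11) = (38/55)/(1/11) = 38/5.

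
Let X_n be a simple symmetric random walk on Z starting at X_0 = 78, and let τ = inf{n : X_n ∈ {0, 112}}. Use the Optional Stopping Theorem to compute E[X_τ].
E[X_τ] = 78

X_n is a martingale and τ is a bounded-mean stopping time (indeed τ is finite a.s. with bounded expectation since the walk is in a bounded region). By the OST, E[X_τ] = E[X_0] = 78. Equivalently: E[X_τ] = 112 · P(hit 112 first) + 0 · P(hit 0 first) = 112 · (78/112) = 78.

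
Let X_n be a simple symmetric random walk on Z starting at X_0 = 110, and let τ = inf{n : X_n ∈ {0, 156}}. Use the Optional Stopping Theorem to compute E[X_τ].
E[X_τ] = 110

X_n is a martingale and τ is a bounded-mean stopping time (indeed τ is finite a.s. with bounded expectation since the walk is in a bounded region). By the OST, E[X_τ] = E[X_0] = 110. Equivalently: E[X_τ] = 156 · P(hit 156 first) + 0 · P(hit 0 first) = 156 · (110/156) = 110.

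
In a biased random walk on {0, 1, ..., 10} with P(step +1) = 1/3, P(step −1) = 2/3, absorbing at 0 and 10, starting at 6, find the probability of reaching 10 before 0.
P(hit 10 before 0) = (1 − (2)^6) / (1 − (2)^10) = 21/341

Let u_k denote P(reach 10 before 0 | start at k). Boundary: u_0 = 0, u_10 = 1. Recurrence: u_k = 1/3·u_{k+1} + 2/3·u_{k-1} for 1 ≤ k ≤ 9. Try u_k = A + B·r^k with r = q/p = (2/3)/(1/3) = 2. Substitution satisfies the recurrence; boundary conditions give:
  u_k = (1 − r^k) / (1 − r^N) = (1 − (2)^6) / (1 − (2)^10) = 21/341.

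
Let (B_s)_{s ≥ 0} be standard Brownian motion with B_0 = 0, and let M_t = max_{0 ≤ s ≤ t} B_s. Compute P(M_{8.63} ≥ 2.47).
P(M_{8.63} ≥ 2.47) = 2·P(B_{8.63} ≥ 2.47) = 2(1 − Φ(2.47/√8.63)) ≈ 0.4005

By the reflection principle for Brownian motion, P(M_t ≥ a) = 2 · P(B_t ≥ a) for a ≥ 0. Since B_t ~ N(0, t), P(B_t ≥ 2.47) = 1 − Φ(2.47/√t) = 1 − Φ(2.47/√8.63) = 1 − Φ(0.8408). So
  P(M_{8.63} ≥ 2.47) = 2(1 − Φ(0.8408)) ≈ 0.4005.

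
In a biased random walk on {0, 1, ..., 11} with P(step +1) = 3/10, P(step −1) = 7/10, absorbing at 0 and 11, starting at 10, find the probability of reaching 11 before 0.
P(hit 11 before 0) = (1 − (7/3)^10) / (1 − (7/3)^11) = 211812150/494287399

Let u_k denote P(reach 11 before 0 | start at k). Boundary: u_0 = 0, u_11 = 1. Recurrence: u_k = 3/10·u_{k+1} + 7/10·u_{k-1} for 1 ≤ k ≤ 10. Try u_k = A + B·r^k with r = q/p = (7/10)/(3/10) = 7/3. Substitution satisfies the recurrence; boundary conditions give:
  u_k = (1 − r^k) / (1 − r^N) = (1 − (7/3)^10) / (1 − (7/3)^11) = 211812150/494287399.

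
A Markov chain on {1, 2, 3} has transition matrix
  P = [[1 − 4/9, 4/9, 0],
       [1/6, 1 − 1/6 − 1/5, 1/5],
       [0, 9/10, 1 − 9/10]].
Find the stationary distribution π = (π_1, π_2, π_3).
π = (27/115, 72/115, 16/115)

This is a birth-death chain on three states, which satisfies detailed balance: π_1 · P_{12} = π_2 · P_{21} and π_2 · P_{23} = π_3 · P_{32}.
From π_1 · 4/9 = π_2 · 1/6: π_2/π_1 = (4/9)/(1/6) = 8/3.
From π_2 · 1/5 = π_3 · 9/10: π_3/π_2 = (1/5)/(9/10) = 2/9.
Take π_1 proportional to 1; then unnormalized π = (1, 8/3, 16/27). Normalize by dividing by the sum 115/27:
  π = (27/115, 72/115, 16/115).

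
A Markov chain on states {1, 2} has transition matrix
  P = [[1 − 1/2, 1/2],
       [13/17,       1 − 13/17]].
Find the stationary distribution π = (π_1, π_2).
π_1 = 26/43, π_2 = 17/43

Solve πP = π with π_1 + π_2 = 1. From πP = π: π_1 · (1 − 1/2) + π_2 · 13/17 = π_1 ⇒ π_2 · 13/17 = π_1 · 1/2 ⇒ π_2/π_1 = (1/2)/(13/17) = 17/26. Together with π_1 + π_2 = 1:
  π_1 = (13/17)/(1/2 + 13/17) = (13/17)/(43/34) = 26/43,
  π_2 = (1/2)/(1/2 + 13/17) = (1/2)/(43/34) = 17/43.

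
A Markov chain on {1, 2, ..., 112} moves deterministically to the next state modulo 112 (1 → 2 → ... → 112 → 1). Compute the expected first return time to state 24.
E[T_24 | X_0 = 24] = 112

The chain cycles deterministically, so starting at state 24 it returns in exactly 112 steps. Equivalently, the stationary distribution is uniform π_j = 1/112 for every state j, so by Kac's formula E[T_24] = 1/π_24 = 112.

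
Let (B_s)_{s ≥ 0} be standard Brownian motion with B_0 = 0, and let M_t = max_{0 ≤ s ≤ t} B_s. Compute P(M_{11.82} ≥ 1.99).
P(M_{11.82} ≥ 1.99) = 2·P(B_{11.82} ≥ 1.99) = 2(1 − Φ(1.99/√11.82)) ≈ 0.5627

By the reflection principle for Brownian motion, P(M_t ≥ a) = 2 · P(B_t ≥ a) for a ≥ 0. Since B_t ~ N(0, t), P(B_t ≥ 1.99) = 1 − Φ(1.99/√t) = 1 − Φ(1.99/√11.82) = 1 − Φ(0.5788). So
  P(M_{11.82} ≥ 1.99) = 2(1 − Φ(0.5788)) ≈ 0.5627.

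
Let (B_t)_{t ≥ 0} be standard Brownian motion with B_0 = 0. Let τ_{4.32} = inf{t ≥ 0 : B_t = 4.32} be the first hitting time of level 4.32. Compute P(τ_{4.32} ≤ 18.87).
P(τ_{4.32} ≤ 18.87) = 2(1 − Φ(4.32/√18.87)) = 2(1 − Φ(0.9945)) ≈ 0.3200

By the reflection principle for standard BM, P(τ_b ≤ t) = 2 · P(B_t ≥ b). Since B_t ~ N(0, t), P(B_t ≥ 4.32) = 1 − Φ(4.32/√t) = 1 − Φ(4.32/√18.87) = 1 − Φ(0.9945) ≈ 0.15999. Doubling: P(τ_{4.32} ≤ 18.87) ≈ 2 · 0.15999 = 0.31998 ≈ 0.3200.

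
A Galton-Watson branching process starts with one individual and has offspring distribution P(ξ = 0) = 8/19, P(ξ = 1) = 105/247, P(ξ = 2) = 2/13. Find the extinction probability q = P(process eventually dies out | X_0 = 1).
q = 1

Mean offspring μ = 0·8/19 + 1·105/247 + 2·2/13 = 181/247 ≤ 1. For μ ≤ 1 with offspring not concentrated at 1, the Galton-Watson process goes extinct almost surely, so q = 1.
(Algebraic check: The pgf is f(s) = 8/19 + 105/247·s + 2/13·s². The extinction probability q is the smallest fixed point of f in [0, 1]. Setting s = f(s):
  2/13·s² + (105/247 − 1)·s + 8/19 = 0
  2/13·s² − (8/19 + 2/13)·s + 8/19 = 0
which factors as (s − 1)·(2/13·s − 8/19) = 0, giving roots s = 1 and s = (8/19)/(2/13) = 52/19. Since 52/19 ≥ 1, the smallest root in [0, 1] is s = 1.)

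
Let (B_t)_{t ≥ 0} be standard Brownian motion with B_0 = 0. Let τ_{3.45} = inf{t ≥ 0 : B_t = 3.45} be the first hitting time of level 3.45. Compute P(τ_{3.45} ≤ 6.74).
P(τ_{3.45} ≤ 6.74) = 2(1 − Φ(3.45/√6.74)) = 2(1 − Φ(1.3289)) ≈ 0.1839

By the reflection principle for standard BM, P(τ_b ≤ t) = 2 · P(B_t ≥ b). Since B_t ~ N(0, t), P(B_t ≥ 3.45) = 1 − Φ(3.45/√t) = 1 − Φ(3.45/√6.74) = 1 − Φ(1.3289) ≈ 0.09194. Doubling: P(τ_{3.45} ≤ 6.74) ≈ 2 · 0.09194 = 0.18388 ≈ 0.1839.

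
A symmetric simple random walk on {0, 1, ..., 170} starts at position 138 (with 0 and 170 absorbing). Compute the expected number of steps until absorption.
E[τ | X_0 = 138] = 4416

Let v_k = E[τ | X_0 = k]. Boundary: v_0 = v_170 = 0. Recurrence: v_k = 1 + (v_{k-1} + v_{k+1})/2 for 1 ≤ k ≤ 169. The particular solution to v_k − (v_{k-1} + v_{k+1})/2 = 1 is v_k = −k^2. Adding homogeneous solution A + B k and matching boundaries gives v_k = k (170 − k). Substituting k = 138: v_138 = 138 · 32 = 4416.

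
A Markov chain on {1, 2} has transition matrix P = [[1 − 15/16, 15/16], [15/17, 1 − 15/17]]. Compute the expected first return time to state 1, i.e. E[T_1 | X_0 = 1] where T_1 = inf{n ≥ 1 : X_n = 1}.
E[T_1 | X_0 = 1] = 1/π_1 = 33/16

For an irreducible recurrent Markov chain with stationary distribution π, E[T_i | X_0 = i] = 1/π_i (Kac's formula). Here π_1 = (15/17)/(15/16 + 15/17) = (15/17)/(495/272) = 16/33, so E[T_1 | X_0 = 1] = 1/π_1 = (15/16 + 15/17)/(15/17) = (495/272)/(15/17) = 33/16.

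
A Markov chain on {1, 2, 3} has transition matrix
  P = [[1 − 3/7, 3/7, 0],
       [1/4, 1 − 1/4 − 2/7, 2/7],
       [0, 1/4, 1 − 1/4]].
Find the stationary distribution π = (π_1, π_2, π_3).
π = (49/229, 84/229, 96/229)

This is a birth-death chain on three states, which satisfies detailed balance: π_1 · P_{12} = π_2 · P_{21} and π_2 · P_{23} = π_3 · P_{32}.
From π_1 · 3/7 = π_2 · 1/4: π_2/π_1 = (3/7)/(1/4) = 12/7.
From π_2 · 2/7 = π_3 · 1/4: π_3/π_2 = (2/7)/(1/4) = 8/7.
Take π_1 proportional to 1; then unnormalized π = (1, 12/7, 96/49). Normalize by dividing by the sum 229/49:
  π = (49/229, 84/229, 96/229).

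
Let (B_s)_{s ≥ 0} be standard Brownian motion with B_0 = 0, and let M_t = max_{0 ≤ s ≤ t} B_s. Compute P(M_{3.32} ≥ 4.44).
P(M_{3.32} ≥ 4.44) = 2·P(B_{3.32} ≥ 4.44) = 2(1 − Φ(4.44/√3.32)) ≈ 0.0148

By the reflection principle for Brownian motion, P(M_t ≥ a) = 2 · P(B_t ≥ a) for a ≥ 0. Since B_t ~ N(0, t), P(B_t ≥ 4.44) = 1 − Φ(4.44/√t) = 1 − Φ(4.44/√3.32) = 1 − Φ(2.4368). So
  P(M_{3.32} ≥ 4.44) = 2(1 − Φ(2.4368)) ≈ 0.0148.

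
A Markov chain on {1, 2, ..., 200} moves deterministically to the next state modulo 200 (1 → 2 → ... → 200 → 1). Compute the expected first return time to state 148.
E[T_148 | X_0 = 148] = 200

The chain cycles deterministically, so starting at state 148 it returns in exactly 200 steps. Equivalently, the stationary distribution is uniform π_j = 1/200 for every state j, so by Kac's formula E[T_148] = 1/π_148 = 200.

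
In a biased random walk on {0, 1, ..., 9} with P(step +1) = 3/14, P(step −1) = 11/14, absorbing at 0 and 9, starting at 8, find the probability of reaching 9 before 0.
P(hit 9 before 0) = (1 − (11/3)^8) / (1 − (11/3)^9) = 80382120/294741001

Let u_k denote P(reach 9 before 0 | start at k). Boundary: u_0 = 0, u_9 = 1. Recurrence: u_k = 3/14·u_{k+1} + 11/14·u_{k-1} for 1 ≤ k ≤ 8. Try u_k = A + B·r^k with r = q/p = (11/14)/(3/14) = 11/3. Substitution satisfies the recurrence; boundary conditions give:
  u_k = (1 − r^k) / (1 − r^N) = (1 − (11/3)^8) / (1 − (11/3)^9) = 80382120/294741001.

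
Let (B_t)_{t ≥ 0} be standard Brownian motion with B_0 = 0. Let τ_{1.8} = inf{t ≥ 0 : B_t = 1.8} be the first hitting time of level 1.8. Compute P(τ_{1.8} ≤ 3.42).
P(τ_{1.8} ≤ 3.42) = 2(1 − Φ(1.8/√3.42)) = 2(1 − Φ(0.9733)) ≈ 0.3304

By the reflection principle for standard BM, P(τ_b ≤ t) = 2 · P(B_t ≥ b). Since B_t ~ N(0, t), P(B_t ≥ 1.8) = 1 − Φ(1.8/√t) = 1 − Φ(1.8/√3.42) = 1 − Φ(0.9733) ≈ 0.16520. Doubling: P(τ_{1.8} ≤ 3.42) ≈ 2 · 0.16520 = 0.33040 ≈ 0.3304.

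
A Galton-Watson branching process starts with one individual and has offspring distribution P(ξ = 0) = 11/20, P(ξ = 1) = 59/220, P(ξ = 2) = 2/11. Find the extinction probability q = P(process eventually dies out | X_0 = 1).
q = 1

Mean offspring μ = 0·11/20 + 1·59/220 + 2·2/11 = 139/220 ≤ 1. For μ ≤ 1 with offspring not concentrated at 1, the Galton-Watson process goes extinct almost surely, so q = 1.
(Algebraic check: The pgf is f(s) = 11/20 + 59/220·s + 2/11·s². The extinction probability q is the smallest fixed point of f in [0, 1]. Setting s = f(s):
  2/11·s² + (59/220 − 1)·s + 11/20 = 0
  2/11·s² − (11/20 + 2/11)·s + 11/20 = 0
which factors as (s − 1)·(2/11·s − 11/20) = 0, giving roots s = 1 and s = (11/20)/(2/11) = 121/40. Since 121/40 ≥ 1, the smallest root in [0, 1] is s = 1.)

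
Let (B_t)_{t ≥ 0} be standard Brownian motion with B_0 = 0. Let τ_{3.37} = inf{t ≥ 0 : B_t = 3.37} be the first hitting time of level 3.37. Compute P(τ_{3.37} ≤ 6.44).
P(τ_{3.37} ≤ 6.44) = 2(1 − Φ(3.37/√6.44)) = 2(1 − Φ(1.3280)) ≈ 0.1842

By the reflection principle for standard BM, P(τ_b ≤ t) = 2 · P(B_t ≥ b). Since B_t ~ N(0, t), P(B_t ≥ 3.37) = 1 − Φ(3.37/√t) = 1 − Φ(3.37/√6.44) = 1 − Φ(1.3280) ≈ 0.09209. Doubling: P(τ_{3.37} ≤ 6.44) ≈ 2 · 0.09209 = 0.18418 ≈ 0.1842.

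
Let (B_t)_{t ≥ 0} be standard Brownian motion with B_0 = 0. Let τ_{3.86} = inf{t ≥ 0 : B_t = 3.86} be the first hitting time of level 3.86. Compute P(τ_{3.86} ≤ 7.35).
P(τ_{3.86} ≤ 7.35) = 2(1 − Φ(3.86/√7.35)) = 2(1 − Φ(1.4238)) ≈ 0.1545

By the reflection principle for standard BM, P(τ_b ≤ t) = 2 · P(B_t ≥ b). Since B_t ~ N(0, t), P(B_t ≥ 3.86) = 1 − Φ(3.86/√t) = 1 − Φ(3.86/√7.35) = 1 − Φ(1.4238) ≈ 0.07725. Doubling: P(τ_{3.86} ≤ 7.35) ≈ 2 · 0.07725 = 0.15450 ≈ 0.1545.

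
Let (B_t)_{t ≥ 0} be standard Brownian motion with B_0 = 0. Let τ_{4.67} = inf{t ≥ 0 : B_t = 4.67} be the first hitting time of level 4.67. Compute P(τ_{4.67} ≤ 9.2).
P(τ_{4.67} ≤ 9.2) = 2(1 − Φ(4.67/√9.2)) = 2(1 − Φ(1.5397)) ≈ 0.1236

By the reflection principle for standard BM, P(τ_b ≤ t) = 2 · P(B_t ≥ b). Since B_t ~ N(0, t), P(B_t ≥ 4.67) = 1 − Φ(4.67/√t) = 1 − Φ(4.67/√9.2) = 1 − Φ(1.5397) ≈ 0.06182. Doubling: P(τ_{4.67} ≤ 9.2) ≈ 2 · 0.06182 = 0.12364 ≈ 0.1236.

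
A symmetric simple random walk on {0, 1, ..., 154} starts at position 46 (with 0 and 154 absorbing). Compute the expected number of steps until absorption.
E[τ | X_0 = 46] = 4968

Let v_k = E[τ | X_0 = k]. Boundary: v_0 = v_154 = 0. Recurrence: v_k = 1 + (v_{k-1} + v_{k+1})/2 for 1 ≤ k ≤ 153. The particular solution to v_k − (v_{k-1} + v_{k+1})/2 = 1 is v_k = −k^2. Adding homogeneous solution A + B k and matching boundaries gives v_k = k (154 − k). Substituting k = 46: v_46 = 46 · 108 = 4968.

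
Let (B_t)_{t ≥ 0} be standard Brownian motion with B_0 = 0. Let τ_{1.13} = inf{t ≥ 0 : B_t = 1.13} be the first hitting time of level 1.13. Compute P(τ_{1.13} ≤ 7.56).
P(τ_{1.13} ≤ 7.56) = 2(1 − Φ(1.13/√7.56)) = 2(1 − Φ(0.4110)) ≈ 0.6811

By the reflection principle for standard BM, P(τ_b ≤ t) = 2 · P(B_t ≥ b). Since B_t ~ N(0, t), P(B_t ≥ 1.13) = 1 − Φ(1.13/√t) = 1 − Φ(1.13/√7.56) = 1 − Φ(0.4110) ≈ 0.34054. Doubling: P(τ_{1.13} ≤ 7.56) ≈ 2 · 0.34054 = 0.68108 ≈ 0.6811.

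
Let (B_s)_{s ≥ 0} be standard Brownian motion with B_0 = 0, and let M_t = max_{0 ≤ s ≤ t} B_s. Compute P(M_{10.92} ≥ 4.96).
P(M_{10.92} ≥ 4.96) = 2·P(B_{10.92} ≥ 4.96) = 2(1 − Φ(4.96/√10.92)) ≈ 0.1334

By the reflection principle for Brownian motion, P(M_t ≥ a) = 2 · P(B_t ≥ a) for a ≥ 0. Since B_t ~ N(0, t), P(B_t ≥ 4.96) = 1 − Φ(4.96/√t) = 1 − Φ(4.96/√10.92) = 1 − Φ(1.5010). So
  P(M_{10.92} ≥ 4.96) = 2(1 − Φ(1.5010)) ≈ 0.1334.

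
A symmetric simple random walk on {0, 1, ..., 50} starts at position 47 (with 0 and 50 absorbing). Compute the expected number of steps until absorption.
E[τ | X_0 = 47] = 141

Let v_k = E[τ | X_0 = k]. Boundary: v_0 = v_50 = 0. Recurrence: v_k = 1 + (v_{k-1} + v_{k+1})/2 for 1 ≤ k ≤ 49. The particular solution to v_k − (v_{k-1} + v_{k+1})/2 = 1 is v_k = −k^2. Adding homogeneous solution A + B k and matching boundaries gives v_k = k (50 − k). Substituting k = 47: v_47 = 47 · 3 = 141.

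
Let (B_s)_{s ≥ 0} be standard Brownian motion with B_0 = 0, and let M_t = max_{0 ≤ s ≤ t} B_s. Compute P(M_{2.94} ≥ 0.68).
P(M_{2.94} ≥ 0.68) = 2·P(B_{2.94} ≥ 0.68) = 2(1 − Φ(0.68/√2.94)) ≈ 0.6917

By the reflection principle for Brownian motion, P(M_t ≥ a) = 2 · P(B_t ≥ a) for a ≥ 0. Since B_t ~ N(0, t), P(B_t ≥ 0.68) = 1 − Φ(0.68/√t) = 1 − Φ(0.68/√2.94) = 1 − Φ(0.3966). So
  P(M_{2.94} ≥ 0.68) = 2(1 − Φ(0.3966)) ≈ 0.6917.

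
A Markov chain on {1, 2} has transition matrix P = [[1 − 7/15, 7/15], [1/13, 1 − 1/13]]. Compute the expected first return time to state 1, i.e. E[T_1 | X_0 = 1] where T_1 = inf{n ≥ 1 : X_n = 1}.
E[T_1 | X_0 = 1] = 1/π_1 = 106/15

For an irreducible recurrent Markov chain with stationary distribution π, E[T_i | X_0 = i] = 1/π_i (Kac's formula). Here π_1 = (1/13)/(7/15 + 1/13) = (1/13)/(106/195) = 15/106, so E[T_1 | X_0 = 1] = 1/π_1 = (7/15 + 1/13)/(1/13) = (106/195)/(1/13) = 106/15.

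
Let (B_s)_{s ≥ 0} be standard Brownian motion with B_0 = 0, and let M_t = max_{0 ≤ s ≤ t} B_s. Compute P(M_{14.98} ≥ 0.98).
P(M_{14.98} ≥ 0.98) = 2·P(B_{14.98} ≥ 0.98) = 2(1 − Φ(0.98/√14.98)) ≈ 0.8001

By the reflection principle for Brownian motion, P(M_t ≥ a) = 2 · P(B_t ≥ a) for a ≥ 0. Since B_t ~ N(0, t), P(B_t ≥ 0.98) = 1 − Φ(0.98/√t) = 1 − Φ(0.98/√14.98) = 1 − Φ(0.2532). So
  P(M_{14.98} ≥ 0.98) = 2(1 − Φ(0.2532)) ≈ 0.8001.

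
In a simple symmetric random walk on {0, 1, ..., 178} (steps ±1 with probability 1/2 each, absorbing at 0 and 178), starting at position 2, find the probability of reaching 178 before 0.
P(hit 178 before 0) = 2/178 = 1/89

Let u_k = P(hit 178 before 0 | start at k). Then u_0 = 0, u_178 = 1, and u_k = u_{k-1}/2 + u_{k+1}/2 for 1 ≤ k ≤ 177. This harmonic recurrence is solved by u_k = k/178, giving u_2 = 2/178 = 1/89.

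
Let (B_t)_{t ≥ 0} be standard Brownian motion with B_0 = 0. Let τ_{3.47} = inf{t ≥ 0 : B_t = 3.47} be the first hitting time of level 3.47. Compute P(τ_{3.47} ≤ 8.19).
P(τ_{3.47} ≤ 8.19) = 2(1 − Φ(3.47/√8.19)) = 2(1 − Φ(1.2125)) ≈ 0.2253

By the reflection principle for standard BM, P(τ_b ≤ t) = 2 · P(B_t ≥ b). Since B_t ~ N(0, t), P(B_t ≥ 3.47) = 1 − Φ(3.47/√t) = 1 − Φ(3.47/√8.19) = 1 − Φ(1.2125) ≈ 0.11266. Doubling: P(τ_{3.47} ≤ 8.19) ≈ 2 · 0.11266 = 0.22532 ≈ 0.2253.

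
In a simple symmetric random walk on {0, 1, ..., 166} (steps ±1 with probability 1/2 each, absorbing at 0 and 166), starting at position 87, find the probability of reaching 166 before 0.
P(hit 166 before 0) = 87/166

Let u_k = P(hit 166 before 0 | start at k). Then u_0 = 0, u_166 = 1, and u_k = u_{k-1}/2 + u_{k+1}/2 for 1 ≤ k ≤ 165. This harmonic recurrence is solved by u_k = k/166, giving u_87 = 87/166.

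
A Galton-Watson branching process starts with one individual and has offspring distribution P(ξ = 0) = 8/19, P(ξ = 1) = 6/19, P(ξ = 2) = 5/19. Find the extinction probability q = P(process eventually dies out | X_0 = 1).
q = 1

Mean offspring μ = 0·8/19 + 1·6/19 + 2·5/19 = 16/19 ≤ 1. For μ ≤ 1 with offspring not concentrated at 1, the Galton-Watson process goes extinct almost surely, so q = 1.
(Algebraic check: The pgf is f(s) = 8/19 + 6/19·s + 5/19·s². The extinction probability q is the smallest fixed point of f in [0, 1]. Setting s = f(s):
  5/19·s² + (6/19 − 1)·s + 8/19 = 0
  5/19·s² − (8/19 + 5/19)·s + 8/19 = 0
which factors as (s − 1)·(5/19·s − 8/19) = 0, giving roots s = 1 and s = (8/19)/(5/19) = 8/5. Since 8/5 ≥ 1, the smallest root in [0, 1] is s = 1.)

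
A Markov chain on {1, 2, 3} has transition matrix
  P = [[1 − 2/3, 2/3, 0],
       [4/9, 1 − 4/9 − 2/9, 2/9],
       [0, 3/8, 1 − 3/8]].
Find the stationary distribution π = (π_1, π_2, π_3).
π = (18/61, 27/61, 16/61)

This is a birth-death chain on three states, which satisfies detailed balance: π_1 · P_{12} = π_2 · P_{21} and π_2 · P_{23} = π_3 · P_{32}.
From π_1 · 2/3 = π_2 · 4/9: π_2/π_1 = (2/3)/(4/9) = 3/2.
From π_2 · 2/9 = π_3 · 3/8: π_3/π_2 = (2/9)/(3/8) = 16/27.
Take π_1 proportional to 1; then unnormalized π = (1, 3/2, 8/9). Normalize by dividing by the sum 61/18:
  π = (18/61, 27/61, 16/61).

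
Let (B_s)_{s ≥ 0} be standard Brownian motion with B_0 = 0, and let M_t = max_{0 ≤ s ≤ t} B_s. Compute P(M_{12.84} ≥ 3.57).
P(M_{12.84} ≥ 3.57) = 2·P(B_{12.84} ≥ 3.57) = 2(1 − Φ(3.57/√12.84)) ≈ 0.3191

By the reflection principle for Brownian motion, P(M_t ≥ a) = 2 · P(B_t ≥ a) for a ≥ 0. Since B_t ~ N(0, t), P(B_t ≥ 3.57) = 1 − Φ(3.57/√t) = 1 − Φ(3.57/√12.84) = 1 − Φ(0.9963). So
  P(M_{12.84} ≥ 3.57) = 2(1 − Φ(0.9963)) ≈ 0.3191.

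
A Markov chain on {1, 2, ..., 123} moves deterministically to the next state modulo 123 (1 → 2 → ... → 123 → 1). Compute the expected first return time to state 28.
E[T_28 | X_0 = 28] = 123

The chain cycles deterministically, so starting at state 28 it returns in exactly 123 steps. Equivalently, the stationary distribution is uniform π_j = 1/123 for every state j, so by Kac's formula E[T_28] = 1/π_28 = 123.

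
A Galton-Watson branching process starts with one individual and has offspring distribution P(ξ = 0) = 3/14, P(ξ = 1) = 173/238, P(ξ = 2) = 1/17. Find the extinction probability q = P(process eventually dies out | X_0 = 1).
q = 1

Mean offspring μ = 0·3/14 + 1·173/238 + 2·1/17 = 201/238 ≤ 1. For μ ≤ 1 with offspring not concentrated at 1, the Galton-Watson process goes extinct almost surely, so q = 1.
(Algebraic check: The pgf is f(s) = 3/14 + 173/238·s + 1/17·s². The extinction probability q is the smallest fixed point of f in [0, 1]. Setting s = f(s):
  1/17·s² + (173/238 − 1)·s + 3/14 = 0
  1/17·s² − (3/14 + 1/17)·s + 3/14 = 0
which factors as (s − 1)·(1/17·s − 3/14) = 0, giving roots s = 1 and s = (3/14)/(1/17) = 51/14. Since 51/14 ≥ 1, the smallest root in [0, 1] is s = 1.)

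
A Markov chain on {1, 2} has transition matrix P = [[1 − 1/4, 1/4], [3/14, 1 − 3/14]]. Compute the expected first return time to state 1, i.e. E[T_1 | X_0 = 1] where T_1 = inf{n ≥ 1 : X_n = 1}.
E[T_1 | X_0 = 1] = 1/π_1 = 13/6

For an irreducible recurrent Markov chain with stationary distribution π, E[T_i | X_0 = i] = 1/π_i (Kac's formula). Here π_1 = (3/14)/(1/4 + 3/14) = (3/14)/(13/28) = 6/13, so E[T_1 | X_0 = 1] = 1/π_1 = (1/4 + 3/14)/(3/14) = (13/28)/(3/14) = 13/6.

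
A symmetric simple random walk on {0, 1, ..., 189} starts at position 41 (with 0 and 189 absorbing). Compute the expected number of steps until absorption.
E[τ | X_0 = 41] = 6068

Let v_k = E[τ | X_0 = k]. Boundary: v_0 = v_189 = 0. Recurrence: v_k = 1 + (v_{k-1} + v_{k+1})/2 for 1 ≤ k ≤ 188. The particular solution to v_k − (v_{k-1} + v_{k+1})/2 = 1 is v_k = −k^2. Adding homogeneous solution A + B k and matching boundaries gives v_k = k (189 − k). Substituting k = 41: v_41 = 41 · 148 = 6068.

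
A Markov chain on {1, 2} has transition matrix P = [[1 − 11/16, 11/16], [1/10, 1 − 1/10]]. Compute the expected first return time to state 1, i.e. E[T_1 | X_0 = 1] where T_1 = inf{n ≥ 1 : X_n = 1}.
E[T_1 | X_0 = 1] = 1/π_1 = 63/8

For an irreducible recurrent Markov chain with stationary distribution π, E[T_i | X_0 = i] = 1/π_i (Kac's formula). Here π_1 = (1/10)/(11/16 + 1/10) = (1/10)/(63/80) = 8/63, so E[T_1 | X_0 = 1] = 1/π_1 = (11/16 + 1/10)/(1/10) = (63/80)/(1/10) = 63/8.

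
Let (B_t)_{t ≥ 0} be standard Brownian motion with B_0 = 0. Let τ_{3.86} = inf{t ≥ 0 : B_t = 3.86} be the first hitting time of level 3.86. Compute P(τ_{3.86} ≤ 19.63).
P(τ_{3.86} ≤ 19.63) = 2(1 − Φ(3.86/√19.63)) = 2(1 − Φ(0.8712)) ≈ 0.3836

By the reflection principle for standard BM, P(τ_b ≤ t) = 2 · P(B_t ≥ b). Since B_t ~ N(0, t), P(B_t ≥ 3.86) = 1 − Φ(3.86/√t) = 1 − Φ(3.86/√19.63) = 1 − Φ(0.8712) ≈ 0.19182. Doubling: P(τ_{3.86} ≤ 19.63) ≈ 2 · 0.19182 = 0.38364 ≈ 0.3836.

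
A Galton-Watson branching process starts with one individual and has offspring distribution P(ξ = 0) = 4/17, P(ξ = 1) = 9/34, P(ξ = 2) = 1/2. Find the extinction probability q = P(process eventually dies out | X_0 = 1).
q = 8/17

The pgf is f(s) = 4/17 + 9/34·s + 1/2·s². The extinction probability q is the smallest fixed point of f in [0, 1]. Setting s = f(s):
  1/2·s² + (9/34 − 1)·s + 4/17 = 0
  1/2·s² − (4/17 + 1/2)·s + 4/17 = 0
which factors as (s − 1)·(1/2·s − 4/17) = 0, giving roots s = 1 and s = (4/17)/(1/2) = 8/17.
Mean offspring μ = 9/34 + 2·1/2 = 43/34 > 1 (supercritical), so q < 1. The extinction probability is the smaller root: q = (4/17)/(1/2) = 8/17.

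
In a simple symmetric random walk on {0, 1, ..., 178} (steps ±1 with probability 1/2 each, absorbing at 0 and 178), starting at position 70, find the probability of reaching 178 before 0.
P(hit 178 before 0) = 70/178 = 35/89

Let u_k = P(hit 178 before 0 | start at k). Then u_0 = 0, u_178 = 1, and u_k = u_{k-1}/2 + u_{k+1}/2 for 1 ≤ k ≤ 177. This harmonic recurrence is solved by u_k = k/178, giving u_70 = 70/178 = 35/89.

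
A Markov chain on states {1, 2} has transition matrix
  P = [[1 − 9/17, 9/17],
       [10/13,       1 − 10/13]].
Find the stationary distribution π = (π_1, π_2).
π_1 = 170/287, π_2 = 117/287

Solve πP = π with π_1 + π_2 = 1. From πP = π: π_1 · (1 − 9/17) + π_2 · 10/13 = π_1 ⇒ π_2 · 10/13 = π_1 · 9/17 ⇒ π_2/π_1 = (9/17)/(10/13) = 117/170. Together with π_1 + π_2 = 1:
  π_1 = (10/13)/(9/17 + 10/13) = (10/13)/(287/221) = 170/287,
  π_2 = (9/17)/(9/17 + 10/13) = (9/17)/(287/221) = 117/287.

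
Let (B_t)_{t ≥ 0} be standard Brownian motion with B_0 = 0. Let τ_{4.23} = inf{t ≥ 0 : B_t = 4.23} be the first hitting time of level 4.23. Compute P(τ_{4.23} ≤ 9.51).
P(τ_{4.23} ≤ 9.51) = 2(1 − Φ(4.23/√9.51)) = 2(1 − Φ(1.3717)) ≈ 0.1702

By the reflection principle for standard BM, P(τ_b ≤ t) = 2 · P(B_t ≥ b). Since B_t ~ N(0, t), P(B_t ≥ 4.23) = 1 − Φ(4.23/√t) = 1 − Φ(4.23/√9.51) = 1 − Φ(1.3717) ≈ 0.08508. Doubling: P(τ_{4.23} ≤ 9.51) ≈ 2 · 0.08508 = 0.17016 ≈ 0.1702.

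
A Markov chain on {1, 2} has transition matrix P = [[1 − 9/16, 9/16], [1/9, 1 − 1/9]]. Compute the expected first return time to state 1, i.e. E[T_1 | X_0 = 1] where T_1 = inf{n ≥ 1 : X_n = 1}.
E[T_1 | X_0 = 1] = 1/π_1 = 97/16

For an irreducible recurrent Markov chain with stationary distribution π, E[T_i | X_0 = i] = 1/π_i (Kac's formula). Here π_1 = (1/9)/(9/16 + 1/9) = (1/9)/(97/144) = 16/97, so E[T_1 | X_0 = 1] = 1/π_1 = (9/16 + 1/9)/(1/9) = (97/144)/(1/9) = 97/16.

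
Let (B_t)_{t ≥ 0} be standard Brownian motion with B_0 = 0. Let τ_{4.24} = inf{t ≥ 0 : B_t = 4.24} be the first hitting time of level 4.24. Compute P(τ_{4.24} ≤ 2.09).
P(τ_{4.24} ≤ 2.09) = 2(1 − Φ(4.24/√2.09)) = 2(1 − Φ(2.9329)) ≈ 0.0034

By the reflection principle for standard BM, P(τ_b ≤ t) = 2 · P(B_t ≥ b). Since B_t ~ N(0, t), P(B_t ≥ 4.24) = 1 − Φ(4.24/√t) = 1 − Φ(4.24/√2.09) = 1 − Φ(2.9329) ≈ 0.00168. Doubling: P(τ_{4.24} ≤ 2.09) ≈ 2 · 0.00168 = 0.00336 ≈ 0.0034.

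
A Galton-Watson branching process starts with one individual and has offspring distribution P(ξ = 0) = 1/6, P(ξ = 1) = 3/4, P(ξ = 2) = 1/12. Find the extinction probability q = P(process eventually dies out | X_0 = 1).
q = 1

Mean offspring μ = 0·1/6 + 1·3/4 + 2·1/12 = 11/12 ≤ 1. For μ ≤ 1 with offspring not concentrated at 1, the Galton-Watson process goes extinct almost surely, so q = 1.
(Algebraic check: The pgf is f(s) = 1/6 + 3/4·s + 1/12·s². The extinction probability q is the smallest fixed point of f in [0, 1]. Setting s = f(s):
  1/12·s² + (3/4 − 1)·s + 1/6 = 0
  1/12·s² − (1/6 + 1/12)·s + 1/6 = 0
which factors as (s − 1)·(1/12·s − 1/6) = 0, giving roots s = 1 and s = (1/6)/(1/12) = 2. Since 2 ≥ 1, the smallest root in [0, 1] is s = 1.)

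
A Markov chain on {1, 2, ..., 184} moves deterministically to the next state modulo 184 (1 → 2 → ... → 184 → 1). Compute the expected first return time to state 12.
E[T_12 | X_0 = 12] = 184

The chain cycles deterministically, so starting at state 12 it returns in exactly 184 steps. Equivalently, the stationary distribution is uniform π_j = 1/184 for every state j, so by Kac's formula E[T_12] = 1/π_12 = 184.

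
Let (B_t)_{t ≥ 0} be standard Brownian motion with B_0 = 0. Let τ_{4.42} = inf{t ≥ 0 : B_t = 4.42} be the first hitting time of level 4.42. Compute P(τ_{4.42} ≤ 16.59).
P(τ_{4.42} ≤ 16.59) = 2(1 − Φ(4.42/√16.59)) = 2(1 − Φ(1.0852)) ≈ 0.2778

By the reflection principle for standard BM, P(τ_b ≤ t) = 2 · P(B_t ≥ b). Since B_t ~ N(0, t), P(B_t ≥ 4.42) = 1 − Φ(4.42/√t) = 1 − Φ(4.42/√16.59) = 1 − Φ(1.0852) ≈ 0.13892. Doubling: P(τ_{4.42} ≤ 16.59) ≈ 2 · 0.13892 = 0.27784 ≈ 0.2778.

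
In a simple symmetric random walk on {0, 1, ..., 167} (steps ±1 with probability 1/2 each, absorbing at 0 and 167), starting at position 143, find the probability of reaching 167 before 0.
P(hit 167 before 0) = 143/167

Let u_k = P(hit 167 before 0 | start at k). Then u_0 = 0, u_167 = 1, and u_k = u_{k-1}/2 + u_{k+1}/2 for 1 ≤ k ≤ 166. This harmonic recurrence is solved by u_k = k/167, giving u_143 = 143/167.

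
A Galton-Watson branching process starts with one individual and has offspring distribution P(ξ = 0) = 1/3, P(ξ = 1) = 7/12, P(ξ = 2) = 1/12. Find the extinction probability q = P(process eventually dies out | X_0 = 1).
q = 1

Mean offspring μ = 0·1/3 + 1·7/12 + 2·1/12 = 3/4 ≤ 1. For μ ≤ 1 with offspring not concentrated at 1, the Galton-Watson process goes extinct almost surely, so q = 1.
(Algebraic check: The pgf is f(s) = 1/3 + 7/12·s + 1/12·s². The extinction probability q is the smallest fixed point of f in [0, 1]. Setting s = f(s):
  1/12·s² + (7/12 − 1)·s + 1/3 = 0
  1/12·s² − (1/3 + 1/12)·s + 1/3 = 0
which factors as (s − 1)·(1/12·s − 1/3) = 0, giving roots s = 1 and s = (1/3)/(1/12) = 4. Since 4 ≥ 1, the smallest root in [0, 1] is s = 1.)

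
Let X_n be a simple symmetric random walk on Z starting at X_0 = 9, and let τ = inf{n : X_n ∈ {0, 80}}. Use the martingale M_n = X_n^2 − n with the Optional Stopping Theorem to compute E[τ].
E[τ] = 639

M_n = X_n^2 − n is a martingale (since E[X_{n+1}^2 | F_n] = X_n^2 + 1). By OST (τ has finite mean in a bounded region), E[M_τ] = E[M_0] = X_0^2 − 0 = 9^2 = 81. Also E[M_τ] = E[X_τ^2] − E[τ]. The walk exits at 0 or 80, with P(hit 80 first) = 9/80, so E[X_τ^2] = 80^2 · 9/80 + 0 = 720. Thus E[τ] = E[X_τ^2] − E[M_τ] = 720 − 81 = 639 = 9(80 − 9) = 639.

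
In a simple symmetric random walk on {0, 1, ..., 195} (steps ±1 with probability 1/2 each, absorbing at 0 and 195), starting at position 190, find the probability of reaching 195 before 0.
P(hit 195 before 0) = 190/195 = 38/39

Let u_k = P(hit 195 before 0 | start at k). Then u_0 = 0, u_195 = 1, and u_k = u_{k-1}/2 + u_{k+1}/2 for 1 ≤ k ≤ 194. This harmonic recurrence is solved by u_k = k/195, giving u_190 = 190/195 = 38/39.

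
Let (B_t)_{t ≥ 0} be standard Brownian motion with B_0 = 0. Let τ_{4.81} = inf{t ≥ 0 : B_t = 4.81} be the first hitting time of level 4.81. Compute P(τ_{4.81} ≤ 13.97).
P(τ_{4.81} ≤ 13.97) = 2(1 − Φ(4.81/√13.97)) = 2(1 − Φ(1.2869)) ≈ 0.1981

By the reflection principle for standard BM, P(τ_b ≤ t) = 2 · P(B_t ≥ b). Since B_t ~ N(0, t), P(B_t ≥ 4.81) = 1 − Φ(4.81/√t) = 1 − Φ(4.81/√13.97) = 1 − Φ(1.2869) ≈ 0.09906. Doubling: P(τ_{4.81} ≤ 13.97) ≈ 2 · 0.09906 = 0.19812 ≈ 0.1981.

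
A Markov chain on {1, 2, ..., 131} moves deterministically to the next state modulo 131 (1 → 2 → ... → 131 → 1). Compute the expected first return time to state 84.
E[T_84 | X_0 = 84] = 131

The chain cycles deterministically, so starting at state 84 it returns in exactly 131 steps. Equivalently, the stationary distribution is uniform π_j = 1/131 for every state j, so by Kac's formula E[T_84] = 1/π_84 = 131.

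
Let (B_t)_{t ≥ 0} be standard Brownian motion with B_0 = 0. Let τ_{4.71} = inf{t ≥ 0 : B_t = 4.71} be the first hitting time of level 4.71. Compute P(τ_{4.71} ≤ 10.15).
P(τ_{4.71} ≤ 10.15) = 2(1 − Φ(4.71/√10.15)) = 2(1 − Φ(1.4784)) ≈ 0.1393

By the reflection principle for standard BM, P(τ_b ≤ t) = 2 · P(B_t ≥ b). Since B_t ~ N(0, t), P(B_t ≥ 4.71) = 1 − Φ(4.71/√t) = 1 − Φ(4.71/√10.15) = 1 − Φ(1.4784) ≈ 0.06965. Doubling: P(τ_{4.71} ≤ 10.15) ≈ 2 · 0.06965 = 0.13930 ≈ 0.1393.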